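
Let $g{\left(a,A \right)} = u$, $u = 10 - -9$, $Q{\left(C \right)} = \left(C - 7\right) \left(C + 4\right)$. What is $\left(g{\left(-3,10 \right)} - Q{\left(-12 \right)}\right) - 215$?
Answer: $-348$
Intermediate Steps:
$Q{\left(C \right)} = \left(-7 + C\right) \left(4 + C\right)$
$u = 19$ ($u = 10 + 9 = 19$)
$g{\left(a,A \right)} = 19$
$\left(g{\left(-3,10 \right)} - Q{\left(-12 \right)}\right) - 215 = \left(19 - \left(-28 + \left(-12\right)^{2} - -36\right)\right) - 215 = \left(19 - \left(-28 + 144 + 36\right)\right) - 215 = \left(19 - 152\right) - 215 = -133 - 215 = -348$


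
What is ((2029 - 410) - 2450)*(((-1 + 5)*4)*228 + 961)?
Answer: -3830079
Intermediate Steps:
((2029 - 410) - 2450)*(((-1 + 5)*4)*228 + 961) = (1619 - 2450)*((4*4)*228 + 961) = -831*(16*228 + 961) = -831*(3648 + 961) = -831*4609 = -3830079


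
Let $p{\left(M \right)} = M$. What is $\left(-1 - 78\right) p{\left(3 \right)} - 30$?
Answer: $-267$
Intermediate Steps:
$\left(-1 - 78\right) p{\left(3 \right)} - 30 = \left(-1 - 78\right) 3 - 30 = \left(-79\right) 3 - 30 = -237 - 30 = -267$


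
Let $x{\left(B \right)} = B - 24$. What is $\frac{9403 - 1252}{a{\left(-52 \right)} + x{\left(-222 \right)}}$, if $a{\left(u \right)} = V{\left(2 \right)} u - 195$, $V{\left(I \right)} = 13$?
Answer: $- \frac{8151}{1117} \approx -7.2972$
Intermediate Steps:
$x{\left(B \right)} = -24 + B$
$a{\left(u \right)} = -195 + 13 u$ ($a{\left(u \right)} = 13 u - 195 = -195 + 13 u$)
$\frac{9403 - 1252}{a{\left(-52 \right)} + x{\left(-222 \right)}} = \frac{9403 - 1252}{\left(-195 + 13 \left(-52\right)\right) - 246} = \frac{9403 + \left(-9941 + 8689\right)}{\left(-195 - 676\right) - 246} = \frac{9403 - 1252}{-871 - 246} = \frac{8151}{-1117} = 8151 \left(- \frac{1}{1117}\right) = - \frac{8151}{1117}$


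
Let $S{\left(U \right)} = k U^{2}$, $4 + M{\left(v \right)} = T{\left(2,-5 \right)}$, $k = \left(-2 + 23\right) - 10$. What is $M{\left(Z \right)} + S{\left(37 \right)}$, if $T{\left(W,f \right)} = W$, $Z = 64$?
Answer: $15057$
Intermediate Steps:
$k = 11$ ($k = 21 - 10 = 11$)
$M{\left(v \right)} = -2$ ($M{\left(v \right)} = -4 + 2 = -2$)
$S{\left(U \right)} = 11 U^{2}$
$M{\left(Z \right)} + S{\left(37 \right)} = -2 + 11 \cdot 37^{2} = -2 + 11 \cdot 1369 = -2 + 15059 = 15057$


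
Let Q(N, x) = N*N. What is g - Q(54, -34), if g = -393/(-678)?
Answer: -658885/226 ≈ -2915.4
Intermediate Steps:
Q(N, x) = N²
g = 131/226 (g = -393*(-1/678) = 131/226 ≈ 0.57965)
g - Q(54, -34) = 131/226 - 1*54² = 131/226 - 1*2916 = 131/226 - 2916 = -658885/226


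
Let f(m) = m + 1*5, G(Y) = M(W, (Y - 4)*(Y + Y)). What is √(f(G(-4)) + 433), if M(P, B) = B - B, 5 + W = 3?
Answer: √438 ≈ 20.928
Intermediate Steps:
W = -2 (W = -5 + 3 = -2)
M(P, B) = 0
G(Y) = 0
f(m) = 5 + m (f(m) = m + 5 = 5 + m)
√(f(G(-4)) + 433) = √((5 + 0) + 433) = √(5 + 433) = √438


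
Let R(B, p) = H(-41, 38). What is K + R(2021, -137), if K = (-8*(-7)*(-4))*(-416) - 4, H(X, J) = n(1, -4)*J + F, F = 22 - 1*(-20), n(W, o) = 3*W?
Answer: 93336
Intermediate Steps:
F = 42 (F = 22 + 20 = 42)
H(X, J) = 42 + 3*J (H(X, J) = (3*1)*J + 42 = 3*J + 42 = 42 + 3*J)
R(B, p) = 156 (R(B, p) = 42 + 3*38 = 42 + 114 = 156)
K = 93180 (K = (56*(-4))*(-416) - 4 = -224*(-416) - 4 = 93184 - 4 = 93180)
K + R(2021, -137) = 93180 + 156 = 93336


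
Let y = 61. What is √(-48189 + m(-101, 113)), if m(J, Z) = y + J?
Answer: I*√48229 ≈ 219.61*I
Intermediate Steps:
m(J, Z) = 61 + J
√(-48189 + m(-101, 113)) = √(-48189 + (61 - 101)) = √(-48189 - 40) = √(-48229) = I*√48229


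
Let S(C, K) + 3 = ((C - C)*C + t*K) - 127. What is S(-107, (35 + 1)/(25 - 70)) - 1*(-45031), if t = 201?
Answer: 223701/5 ≈ 44740.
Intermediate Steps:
S(C, K) = -130 + 201*K (S(C, K) = -3 + (((C - C)*C + 201*K) - 127) = -3 + ((0*C + 201*K) - 127) = -3 + ((0 + 201*K) - 127) = -3 + (201*K - 127) = -3 + (-127 + 201*K) = -130 + 201*K)
S(-107, (35 + 1)/(25 - 70)) - 1*(-45031) = (-130 + 201*((35 + 1)/(25 - 70))) - 1*(-45031) = (-130 + 201*(36/(-45))) + 45031 = (-130 + 201*(36*(-1/45))) + 45031 = (-130 + 201*(-⅘)) + 45031 = (-130 - 804/5) + 45031 = -1454/5 + 45031 = 223701/5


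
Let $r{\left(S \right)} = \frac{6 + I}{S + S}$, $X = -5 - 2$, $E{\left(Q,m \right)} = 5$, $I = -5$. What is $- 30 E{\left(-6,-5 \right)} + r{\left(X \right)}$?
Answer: $- \frac{2101}{14} \approx -150.07$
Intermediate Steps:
$X = -7$
$r{\left(S \right)} = \frac{1}{2 S}$ ($r{\left(S \right)} = \frac{6 - 5}{S + S} = 1 \frac{1}{2 S} = \frac{1}{2 S}$)
$- 30 E{\left(-6,-5 \right)} + r{\left(X \right)} = \left(-30\right) 5 + \frac{1}{2 \left(-7\right)} = -150 + \frac{1}{2} \left(- \frac{1}{7}\right) = -150 - \frac{1}{14} = - \frac{2101}{14}$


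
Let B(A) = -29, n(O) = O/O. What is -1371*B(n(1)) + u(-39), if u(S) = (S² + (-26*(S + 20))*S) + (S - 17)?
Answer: 21958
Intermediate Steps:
n(O) = 1
u(S) = -17 + S + S² + S*(-520 - 26*S) (u(S) = (S² + (-26*(20 + S))*S) + (-17 + S) = (S² + (-520 - 26*S)*S) + (-17 + S) = (S² + S*(-520 - 26*S)) + (-17 + S) = -17 + S + S² + S*(-520 - 26*S))
-1371*B(n(1)) + u(-39) = -1371*(-29) + (-17 - 519*(-39) - 25*(-39)²) = 39759 + (-17 + 20241 - 25*1521) = 39759 + (-17 + 20241 - 38025) = 39759 - 17801 = 21958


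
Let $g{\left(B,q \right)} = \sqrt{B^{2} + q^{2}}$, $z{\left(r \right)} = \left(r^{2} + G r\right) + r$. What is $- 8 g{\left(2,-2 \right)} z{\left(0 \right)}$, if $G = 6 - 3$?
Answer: $0$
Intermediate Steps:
$G = 3$
$z{\left(r \right)} = r^{2} + 4 r$ ($z{\left(r \right)} = \left(r^{2} + 3 r\right) + r = r^{2} + 4 r$)
$- 8 g{\left(2,-2 \right)} z{\left(0 \right)} = - 8 \sqrt{2^{2} + \left(-2\right)^{2}} \cdot 0 \left(4 + 0\right) = - 8 \sqrt{4 + 4} \cdot 0 \cdot 4 = - 8 \sqrt{8} \cdot 0 = - 8 \cdot 2 \sqrt{2} \cdot 0 = - 16 \sqrt{2} \cdot 0 = 0$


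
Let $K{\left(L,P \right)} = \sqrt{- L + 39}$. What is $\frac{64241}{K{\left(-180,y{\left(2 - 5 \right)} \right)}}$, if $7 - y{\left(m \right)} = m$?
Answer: $\frac{64241 \sqrt{219}}{219} \approx 4341.0$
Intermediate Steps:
$y{\left(m \right)} = 7 - m$
$K{\left(L,P \right)} = \sqrt{39 - L}$
$\frac{64241}{K{\left(-180,y{\left(2 - 5 \right)} \right)}} = \frac{64241}{\sqrt{39 - -180}} = \frac{64241}{\sqrt{39 + 180}} = \frac{64241}{\sqrt{219}} = 64241 \frac{\sqrt{219}}{219} = \frac{64241 \sqrt{219}}{219}$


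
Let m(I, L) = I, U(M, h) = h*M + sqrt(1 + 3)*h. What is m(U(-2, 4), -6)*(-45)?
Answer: 0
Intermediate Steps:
U(M, h) = 2*h + M*h (U(M, h) = M*h + sqrt(4)*h = M*h + 2*h = 2*h + M*h)
m(U(-2, 4), -6)*(-45) = (4*(2 - 2))*(-45) = (4*0)*(-45) = 0*(-45) = 0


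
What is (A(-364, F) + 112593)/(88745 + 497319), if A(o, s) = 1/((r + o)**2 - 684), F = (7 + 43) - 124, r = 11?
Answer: 6976543763/36313990600 ≈ 0.19212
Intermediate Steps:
F = -74 (F = 50 - 124 = -74)
A(o, s) = 1/(-684 + (11 + o)**2) (A(o, s) = 1/((11 + o)**2 - 684) = 1/(-684 + (11 + o)**2))
(A(-364, F) + 112593)/(88745 + 497319) = (1/(-684 + (11 - 364)**2) + 112593)/(88745 + 497319) = (1/(-684 + (-353)**2) + 112593)/586064 = (1/(-684 + 124609) + 112593)*(1/586064) = (1/123925 + 112593)*(1/586064) = (13953087526/123925)*(1/586064) = 6976543763/36313990600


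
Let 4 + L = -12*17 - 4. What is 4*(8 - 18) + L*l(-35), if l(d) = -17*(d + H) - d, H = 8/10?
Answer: -653584/5 ≈ -1.3072e+5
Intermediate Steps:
L = -212 (L = -4 + (-12*17 - 4) = -4 + (-204 - 4) = -4 - 208 = -212)
H = 4/5 (H = 8*(1/10) = 4/5 ≈ 0.80000)
l(d) = -68/5 - 18*d (l(d) = -17*(d + 4/5) - d = -17*(4/5 + d) - d = (-68/5 - 17*d) - d = -68/5 - 18*d)
4*(8 - 18) + L*l(-35) = 4*(8 - 18) - 212*(-68/5 - 18*(-35)) = 4*(-10) - 212*(-68/5 + 630) = -40 - 212*3082/5 = -40 - 653384/5 = -653584/5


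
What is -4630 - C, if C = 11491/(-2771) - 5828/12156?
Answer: -38950590974/8421069 ≈ -4625.4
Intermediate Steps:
C = -38958496/8421069 (C = 11491*(-1/2771) - 5828*1/12156 = -11491/2771 - 1457/3039 = -38958496/8421069 ≈ -4.6263)
-4630 - C = -4630 - 1*(-38958496/8421069) = -4630 + 38958496/8421069 = -38950590974/8421069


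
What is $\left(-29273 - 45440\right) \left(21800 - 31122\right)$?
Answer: $696474586$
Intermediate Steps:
$\left(-29273 - 45440\right) \left(21800 - 31122\right) = \left(-74713\right) \left(-9322\right) = 696474586$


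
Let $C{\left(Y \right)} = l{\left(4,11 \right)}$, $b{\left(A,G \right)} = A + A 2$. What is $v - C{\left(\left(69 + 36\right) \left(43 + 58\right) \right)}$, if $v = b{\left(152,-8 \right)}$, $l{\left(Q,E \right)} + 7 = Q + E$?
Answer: $448$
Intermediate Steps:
$l{\left(Q,E \right)} = -7 + E + Q$ ($l{\left(Q,E \right)} = -7 + \left(Q + E\right) = -7 + \left(E + Q\right) = -7 + E + Q$)
$b{\left(A,G \right)} = 3 A$ ($b{\left(A,G \right)} = A + 2 A = 3 A$)
$v = 456$ ($v = 3 \cdot 152 = 456$)
$C{\left(Y \right)} = 8$ ($C{\left(Y \right)} = -7 + 11 + 4 = 8$)
$v - C{\left(\left(69 + 36\right) \left(43 + 58\right) \right)} = 456 - 8 = 448$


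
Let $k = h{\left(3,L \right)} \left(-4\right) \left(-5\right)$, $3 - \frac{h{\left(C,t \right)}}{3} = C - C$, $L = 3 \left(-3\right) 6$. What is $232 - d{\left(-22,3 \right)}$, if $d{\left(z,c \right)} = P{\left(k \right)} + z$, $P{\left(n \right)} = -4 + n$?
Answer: $78$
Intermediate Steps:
$L = -54$ ($L = \left(-9\right) 6 = -54$)
$h{\left(C,t \right)} = 9$ ($h{\left(C,t \right)} = 9 - 3 \left(C - C\right) = 9 - 0 = 9 + 0 = 9$)
$k = 180$ ($k = 9 \left(-4\right) \left(-5\right) = \left(-36\right) \left(-5\right) = 180$)
$d{\left(z,c \right)} = 176 + z$ ($d{\left(z,c \right)} = \left(-4 + 180\right) + z = 176 + z$)
$232 - d{\left(-22,3 \right)} = 232 - \left(176 - 22\right) = 232 - 154 = 78$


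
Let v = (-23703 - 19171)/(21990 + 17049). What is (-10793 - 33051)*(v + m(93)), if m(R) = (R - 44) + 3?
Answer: -6701906152/3003 ≈ -2.2317e+6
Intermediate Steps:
m(R) = -41 + R (m(R) = (-44 + R) + 3 = -41 + R)
v = -3298/3003 (v = -42874/39039 = -42874*1/39039 = -3298/3003 ≈ -1.0982)
(-10793 - 33051)*(v + m(93)) = (-10793 - 33051)*(-3298/3003 + (-41 + 93)) = -43844*(-3298/3003 + 52) = -43844*152858/3003 = -6701906152/3003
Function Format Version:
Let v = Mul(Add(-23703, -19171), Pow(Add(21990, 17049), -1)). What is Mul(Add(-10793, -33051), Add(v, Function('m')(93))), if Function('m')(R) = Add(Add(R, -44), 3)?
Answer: Rational(-6701906152, 3003) ≈ -2.2317e+6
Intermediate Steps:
Function('m')(R) = Add(-41, R) (Function('m')(R) = Add(Add(-44, R), 3) = Add(-41, R))
v = Rational(-3298, 3003) (v = Mul(-42874, Pow(39039, -1)) = Mul(-42874, Rational(1, 39039)) = Rational(-3298, 3003) ≈ -1.0982)
Mul(Add(-10793, -33051), Add(v, Function('m')(93))) = Mul(Add(-10793, -33051), Add(Rational(-3298, 3003), Add(-41, 93))) = Mul(-43844, Add(Rational(-3298, 3003), 52)) = Mul(-43844, Rational(152858, 3003)) = Rational(-6701906152, 3003)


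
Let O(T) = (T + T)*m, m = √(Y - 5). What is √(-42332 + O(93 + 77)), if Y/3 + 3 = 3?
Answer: 2*√(-10583 + 85*I*√5) ≈ 1.8475 + 205.76*I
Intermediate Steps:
Y = 0 (Y = -9 + 3*3 = -9 + 9 = 0)
m = I*√5 (m = √(0 - 5) = √(-5) = I*√5 ≈ 2.2361*I)
O(T) = 2*I*T*√5 (O(T) = (T + T)*(I*√5) = (2*T)*(I*√5) = 2*I*T*√5)
√(-42332 + O(93 + 77)) = √(-42332 + 2*I*(93 + 77)*√5) = √(-42332 + 2*I*170*√5) = √(-42332 + 340*I*√5)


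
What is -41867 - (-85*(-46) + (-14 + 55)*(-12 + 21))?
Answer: -46146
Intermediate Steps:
-41867 - (-85*(-46) + (-14 + 55)*(-12 + 21)) = -41867 - (3910 + 41*9) = -41867 - (3910 + 369) = -41867 - 1*4279 = -41867 - 4279 = -46146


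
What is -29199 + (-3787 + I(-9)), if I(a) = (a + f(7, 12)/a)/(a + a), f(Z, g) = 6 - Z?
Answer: -2671826/81 ≈ -32986.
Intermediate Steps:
I(a) = (a - 1/a)/(2*a) (I(a) = (a + (6 - 1*7)/a)/(a + a) = (a + (6 - 7)/a)/((2*a)) = (a - 1/a)*(1/(2*a)) = (a - 1/a)/(2*a))
-29199 + (-3787 + I(-9)) = -29199 + (-3787 + (½)*(-1 + (-9)²)/(-9)²) = -29199 + (-3787 + (½)*(1/81)*(-1 + 81)) = -29199 + (-3787 + (½)*(1/81)*80) = -29199 + (-3787 + 40/81) = -29199 - 306707/81 = -2671826/81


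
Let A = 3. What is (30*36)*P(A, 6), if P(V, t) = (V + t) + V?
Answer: 12960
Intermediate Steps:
P(V, t) = t + 2*V
(30*36)*P(A, 6) = (30*36)*(6 + 2*3) = 1080*(6 + 6) = 1080*12 = 12960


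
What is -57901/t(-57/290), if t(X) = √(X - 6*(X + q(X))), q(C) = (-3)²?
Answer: 57901*I*√7134/615 ≈ 7952.0*I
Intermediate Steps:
q(C) = 9
t(X) = √(-54 - 5*X) (t(X) = √(X - 6*(X + 9)) = √(X - 6*(9 + X)) = √(X + (-54 - 6*X)) = √(-54 - 5*X))
-57901/t(-57/290) = -57901/√(-54 - (-285)/290) = -57901/√(-54 - 5*(-57/290)) = -57901/√(-54 + 57/58) = -57901*(-I*√7134/615) = -(-57901)*I*√7134/615 = 57901*I*√7134/615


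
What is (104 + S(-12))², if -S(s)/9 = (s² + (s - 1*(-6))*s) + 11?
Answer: 3759721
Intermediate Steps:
S(s) = -99 - 9*s² - 9*s*(6 + s) (S(s) = -9*((s² + (s - 1*(-6))*s) + 11) = -9*((s² + (s + 6)*s) + 11) = -9*((s² + (6 + s)*s) + 11) = -9*((s² + s*(6 + s)) + 11) = -9*(11 + s² + s*(6 + s)) = -99 - 9*s² - 9*s*(6 + s))
(104 + S(-12))² = (104 + (-99 - 54*(-12) - 18*(-12)²))² = (104 + (-99 + 648 - 18*144))² = (104 + (-99 + 648 - 2592))² = (104 - 2043)² = (-1939)² = 3759721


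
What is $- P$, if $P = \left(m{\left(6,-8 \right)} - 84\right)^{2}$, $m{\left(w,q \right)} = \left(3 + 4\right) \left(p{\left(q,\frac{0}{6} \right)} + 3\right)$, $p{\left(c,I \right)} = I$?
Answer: $-3969$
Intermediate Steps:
$m{\left(w,q \right)} = 21$ ($m{\left(w,q \right)} = \left(3 + 4\right) \left(\frac{0}{6} + 3\right) = 7 \left(0 \cdot \frac{1}{6} + 3\right) = 7 \left(0 + 3\right) = 7 \cdot 3 = 21$)
$P = 3969$ ($P = \left(21 - 84\right)^{2} = \left(-63\right)^{2} = 3969$)
$- P = \left(-1\right) 3969 = -3969$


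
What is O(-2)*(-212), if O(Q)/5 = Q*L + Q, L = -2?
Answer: -2120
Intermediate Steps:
O(Q) = -5*Q (O(Q) = 5*(Q*(-2) + Q) = 5*(-2*Q + Q) = 5*(-Q) = -5*Q)
O(-2)*(-212) = -5*(-2)*(-212) = 10*(-212) = -2120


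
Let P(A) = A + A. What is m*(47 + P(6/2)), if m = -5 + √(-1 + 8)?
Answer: -265 + 53*√7 ≈ -124.78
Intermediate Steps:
m = -5 + √7 ≈ -2.3542
P(A) = 2*A
m*(47 + P(6/2)) = (-5 + √7)*(47 + 2*(6/2)) = (-5 + √7)*(47 + 2*(6*(½))) = (-5 + √7)*(47 + 2*3) = (-5 + √7)*(47 + 6) = (-5 + √7)*53 = -265 + 53*√7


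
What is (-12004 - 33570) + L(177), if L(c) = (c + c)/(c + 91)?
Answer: -6106739/134 ≈ -45573.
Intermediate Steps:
L(c) = 2*c/(91 + c) (L(c) = (2*c)/(91 + c) = 2*c/(91 + c))
(-12004 - 33570) + L(177) = (-12004 - 33570) + 2*177/(91 + 177) = -45574 + 2*177/268 = -45574 + 2*177*(1/268) = -45574 + 177/134 = -6106739/134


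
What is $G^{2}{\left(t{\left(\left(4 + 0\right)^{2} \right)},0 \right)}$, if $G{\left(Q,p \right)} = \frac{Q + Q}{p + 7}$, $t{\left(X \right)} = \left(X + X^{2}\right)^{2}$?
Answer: $\frac{21894529024}{49} \approx 4.4683 \cdot 10^{8}$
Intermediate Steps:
$G{\left(Q,p \right)} = \frac{2 Q}{7 + p}$
$G^{2}{\left(t{\left(\left(4 + 0\right)^{2} \right)},0 \right)} = \left(\frac{2 \left(\left(4 + 0\right)^{2}\right)^{2} \left(1 + \left(4 + 0\right)^{2}\right)^{2}}{7 + 0}\right)^{2} = \left(\frac{2 \left(4^{2}\right)^{2} \left(1 + 4^{2}\right)^{2}}{7}\right)^{2} = \left(2 \cdot 16^{2} \left(1 + 16\right)^{2} \cdot \frac{1}{7}\right)^{2} = \left(2 \cdot 256 \cdot 17^{2} \cdot \frac{1}{7}\right)^{2} = \left(2 \cdot 256 \cdot 289 \cdot \frac{1}{7}\right)^{2} = \left(2 \cdot 73984 \cdot \frac{1}{7}\right)^{2} = \left(\frac{147968}{7}\right)^{2} = \frac{21894529024}{49}$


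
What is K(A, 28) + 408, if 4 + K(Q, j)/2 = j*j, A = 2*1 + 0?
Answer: 1968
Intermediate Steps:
A = 2 (A = 2 + 0 = 2)
K(Q, j) = -8 + 2*j² (K(Q, j) = -8 + 2*(j*j) = -8 + 2*j²)
K(A, 28) + 408 = (-8 + 2*28²) + 408 = (-8 + 2*784) + 408 = (-8 + 1568) + 408 = 1560 + 408 = 1968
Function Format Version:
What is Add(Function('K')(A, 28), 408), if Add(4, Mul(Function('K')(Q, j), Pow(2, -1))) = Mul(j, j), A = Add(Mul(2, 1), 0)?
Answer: 1968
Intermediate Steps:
A = 2 (A = Add(2, 0) = 2)
Function('K')(Q, j) = Add(-8, Mul(2, Pow(j, 2))) (Function('K')(Q, j) = Add(-8, Mul(2, Mul(j, j))) = Add(-8, Mul(2, Pow(j, 2))))
Add(Function('K')(A, 28), 408) = Add(Add(-8, Mul(2, Pow(28, 2))), 408) = Add(Add(-8, Mul(2, 784)), 408) = Add(Add(-8, 1568), 408) = Add(1560, 408) = 1968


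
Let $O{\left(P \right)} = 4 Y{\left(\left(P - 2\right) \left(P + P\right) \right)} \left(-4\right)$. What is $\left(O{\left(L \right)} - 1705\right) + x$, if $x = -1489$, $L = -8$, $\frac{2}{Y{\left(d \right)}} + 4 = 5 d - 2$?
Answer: $- \frac{1268034}{397} \approx -3194.0$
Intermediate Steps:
$Y{\left(d \right)} = \frac{2}{-6 + 5 d}$ ($Y{\left(d \right)} = \frac{2}{-4 + \left(5 d - 2\right)} = \frac{2}{-4 + \left(-2 + 5 d\right)} = \frac{2}{-6 + 5 d}$)
$O{\left(P \right)} = - \frac{32}{-6 + 10 P \left(-2 + P\right)}$ ($O{\left(P \right)} = 4 \frac{2}{-6 + 5 \left(P - 2\right) \left(P + P\right)} \left(-4\right) = 4 \frac{2}{-6 + 5 \left(-2 + P\right) 2 P} \left(-4\right) = 4 \frac{2}{-6 + 5 \cdot 2 P \left(-2 + P\right)} \left(-4\right) = 4 \frac{2}{-6 + 10 P \left(-2 + P\right)} \left(-4\right) = \frac{8}{-6 + 10 P \left(-2 + P\right)} \left(-4\right) = - \frac{32}{-6 + 10 P \left(-2 + P\right)}$)
$\left(O{\left(L \right)} - 1705\right) + x = \left(- \frac{16}{-3 + 5 \left(-8\right) \left(-2 - 8\right)} - 1705\right) - 1489 = \left(- \frac{16}{-3 + 5 \left(-8\right) \left(-10\right)} - 1705\right) - 1489 = \left(- \frac{16}{-3 + 400} - 1705\right) - 1489 = \left(- \frac{16}{397} - 1705\right) - 1489 = - \frac{676901}{397} - 1489 = - \frac{1268034}{397}$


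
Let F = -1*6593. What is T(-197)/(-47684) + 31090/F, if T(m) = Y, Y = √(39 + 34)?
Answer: -31090/6593 - √73/47684 ≈ -4.7158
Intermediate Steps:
Y = √73 ≈ 8.5440
T(m) = √73
F = -6593
T(-197)/(-47684) + 31090/F = √73/(-47684) + 31090/(-6593) = √73*(-1/47684) + 31090*(-1/6593) = -√73/47684 - 31090/6593 = -31090/6593 - √73/47684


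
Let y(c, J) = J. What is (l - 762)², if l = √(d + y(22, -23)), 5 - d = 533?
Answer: (762 - I*√551)² ≈ 5.8009e+5 - 35773.0*I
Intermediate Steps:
d = -528 (d = 5 - 1*533 = 5 - 533 = -528)
l = I*√551 (l = √(-528 - 23) = √(-551) = I*√551 ≈ 23.473*I)
(l - 762)² = (I*√551 - 762)² = (-762 + I*√551)²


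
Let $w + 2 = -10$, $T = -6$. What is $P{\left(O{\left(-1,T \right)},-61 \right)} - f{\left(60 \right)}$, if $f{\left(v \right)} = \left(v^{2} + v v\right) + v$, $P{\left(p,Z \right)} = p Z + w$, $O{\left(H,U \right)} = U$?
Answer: $-6906$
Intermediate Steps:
$w = -12$ ($w = -2 - 10 = -12$)
$P{\left(p,Z \right)} = -12 + Z p$ ($P{\left(p,Z \right)} = p Z - 12 = Z p - 12 = -12 + Z p$)
$f{\left(v \right)} = v + 2 v^{2}$ ($f{\left(v \right)} = \left(v^{2} + v^{2}\right) + v = 2 v^{2} + v = v + 2 v^{2}$)
$P{\left(O{\left(-1,T \right)},-61 \right)} - f{\left(60 \right)} = \left(-12 - -366\right) - 60 \left(1 + 2 \cdot 60\right) = \left(-12 + 366\right) - 60 \left(1 + 120\right) = 354 - 60 \cdot 121 = 354 - 7260 = -6906$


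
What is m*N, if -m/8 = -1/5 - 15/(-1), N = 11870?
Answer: -1405408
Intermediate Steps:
m = -592/5 (m = -8*(-1/5 - 15/(-1)) = -8*(-1*⅕ - 15*(-1)) = -8*(-⅕ + 15) = -8*74/5 = -592/5 ≈ -118.40)
m*N = -592/5*11870 = -1405408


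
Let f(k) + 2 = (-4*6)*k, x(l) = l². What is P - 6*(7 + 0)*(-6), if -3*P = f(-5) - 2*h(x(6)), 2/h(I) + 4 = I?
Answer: 5105/24 ≈ 212.71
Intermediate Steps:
h(I) = 2/(-4 + I)
f(k) = -2 - 24*k (f(k) = -2 + (-4*6)*k = -2 - 24*k)
P = -943/24 (P = -((-2 - 24*(-5)) - 4/(-4 + 6²))/3 = -((-2 + 120) - 4/(-4 + 36))/3 = -(118 - 4/32)/3 = -(118 - 2*1/16)/3 = -(118 - ⅛)/3 = -⅓*943/8 = -943/24 ≈ -39.292)
P - 6*(7 + 0)*(-6) = -943/24 - 6*(7 + 0)*(-6) = -943/24 - 42*(-6) = -943/24 - 6*(-42) = -943/24 + 252 = 5105/24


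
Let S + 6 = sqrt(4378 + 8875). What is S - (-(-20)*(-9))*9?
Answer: 1614 + sqrt(13253) ≈ 1729.1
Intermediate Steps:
S = -6 + sqrt(13253) (S = -6 + sqrt(4378 + 8875) = -6 + sqrt(13253) ≈ 109.12)
S - (-(-20)*(-9))*9 = (-6 + sqrt(13253)) - (-(-20)*(-9))*9 = (-6 + sqrt(13253)) - (-20*9)*9 = (-6 + sqrt(13253)) - (-180)*9 = (-6 + sqrt(13253)) - 1*(-1620) = (-6 + sqrt(13253)) + 1620 = 1614 + sqrt(13253)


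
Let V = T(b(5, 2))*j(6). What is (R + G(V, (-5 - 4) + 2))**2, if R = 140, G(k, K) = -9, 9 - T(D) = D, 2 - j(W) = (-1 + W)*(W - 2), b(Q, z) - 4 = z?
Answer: 17161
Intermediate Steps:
b(Q, z) = 4 + z
j(W) = 2 - (-1 + W)*(-2 + W) (j(W) = 2 - (-1 + W)*(W - 2) = 2 - (-1 + W)*(-2 + W))
T(D) = 9 - D
V = -54 (V = (9 - (4 + 2))*(6*(3 - 1*6)) = (9 - 1*6)*(6*(3 - 6)) = (9 - 6)*(6*(-3)) = 3*(-18) = -54)
(R + G(V, (-5 - 4) + 2))**2 = (140 - 9)**2 = 131**2 = 17161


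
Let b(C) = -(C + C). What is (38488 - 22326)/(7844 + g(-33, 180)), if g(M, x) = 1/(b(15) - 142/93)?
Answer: 47386984/22998515 ≈ 2.0604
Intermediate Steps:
b(C) = -2*C
g(M, x) = -93/2932 (g(M, x) = 1/(-2*15 - 142/93) = 1/(-30 - 142*1/93) = 1/(-30 - 142/93) = 1/(-2932/93) = -93/2932)
(38488 - 22326)/(7844 + g(-33, 180)) = (38488 - 22326)/(7844 - 93/2932) = 16162/(22998515/2932) = 16162*(2932/22998515) = 47386984/22998515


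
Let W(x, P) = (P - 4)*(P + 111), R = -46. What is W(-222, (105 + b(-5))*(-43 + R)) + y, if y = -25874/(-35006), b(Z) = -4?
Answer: 1836316659/23 ≈ 7.9840e+7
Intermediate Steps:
W(x, P) = (-4 + P)*(111 + P)
y = 17/23 (y = -25874*(-1/35006) = 17/23 ≈ 0.73913)
W(-222, (105 + b(-5))*(-43 + R)) + y = (-444 + ((105 - 4)*(-43 - 46))² + 107*((105 - 4)*(-43 - 46))) + 17/23 = (-444 + (101*(-89))² + 107*(101*(-89))) + 17/23 = (-444 + (-8989)² + 107*(-8989)) + 17/23 = (-444 + 80802121 - 961823) + 17/23 = 79839854 + 17/23 = 1836316659/23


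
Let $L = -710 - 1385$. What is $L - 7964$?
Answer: $-10059$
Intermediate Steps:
$L = -2095$
$L - 7964 = -2095 - 7964 = -10059$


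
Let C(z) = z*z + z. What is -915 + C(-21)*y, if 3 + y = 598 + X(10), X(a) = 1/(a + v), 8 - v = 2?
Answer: 996045/4 ≈ 2.4901e+5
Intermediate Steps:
v = 6 (v = 8 - 1*2 = 8 - 2 = 6)
X(a) = 1/(6 + a) (X(a) = 1/(a + 6) = 1/(6 + a))
C(z) = z + z² (C(z) = z² + z = z + z²)
y = 9521/16 (y = -3 + (598 + 1/(6 + 10)) = -3 + (598 + 1/16) = -3 + 9569/16 = 9521/16 ≈ 595.06)
-915 + C(-21)*y = -915 - 21*(1 - 21)*(9521/16) = -915 - 21*(-20)*(9521/16) = -915 + 420*(9521/16) = -915 + 999705/4 = 996045/4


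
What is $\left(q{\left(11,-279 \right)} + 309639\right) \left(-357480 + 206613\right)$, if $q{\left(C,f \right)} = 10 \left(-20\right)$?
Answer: $-46684133613$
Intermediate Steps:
$q{\left(C,f \right)} = -200$
$\left(q{\left(11,-279 \right)} + 309639\right) \left(-357480 + 206613\right) = \left(-200 + 309639\right) \left(-357480 + 206613\right) = 309439 \left(-150867\right) = -46684133613$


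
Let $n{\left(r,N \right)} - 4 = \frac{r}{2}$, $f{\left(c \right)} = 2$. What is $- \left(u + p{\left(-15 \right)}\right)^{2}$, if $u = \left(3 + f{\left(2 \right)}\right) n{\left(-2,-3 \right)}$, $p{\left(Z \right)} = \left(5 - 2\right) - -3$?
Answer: $-441$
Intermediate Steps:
$p{\left(Z \right)} = 6$ ($p{\left(Z \right)} = 3 + 3 = 6$)
$n{\left(r,N \right)} = 4 + \frac{r}{2}$
$u = 15$ ($u = \left(3 + 2\right) \left(4 + \frac{1}{2} \left(-2\right)\right) = 5 \left(4 - 1\right) = 5 \cdot 3 = 15$)
$- \left(u + p{\left(-15 \right)}\right)^{2} = - \left(15 + 6\right)^{2} = - 21^{2} = \left(-1\right) 441 = -441$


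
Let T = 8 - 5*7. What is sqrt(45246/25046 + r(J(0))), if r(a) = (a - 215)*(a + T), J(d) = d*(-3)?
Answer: sqrt(910655503674)/12523 ≈ 76.202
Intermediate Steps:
J(d) = -3*d
T = -27 (T = 8 - 35 = -27)
r(a) = (-215 + a)*(-27 + a) (r(a) = (a - 215)*(a - 27) = (-215 + a)*(-27 + a))
sqrt(45246/25046 + r(J(0))) = sqrt(45246/25046 + (5805 + (-3*0)**2 - (-726)*0)) = sqrt(45246*(1/25046) + (5805 + 0**2 - 242*0)) = sqrt(22623/12523 + (5805 + 0 + 0)) = sqrt(22623/12523 + 5805) = sqrt(72718638/12523) = sqrt(910655503674)/12523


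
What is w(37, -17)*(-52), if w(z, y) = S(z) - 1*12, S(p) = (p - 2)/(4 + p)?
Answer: 23764/41 ≈ 579.61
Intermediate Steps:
S(p) = (-2 + p)/(4 + p)
w(z, y) = -12 + (-2 + z)/(4 + z) (w(z, y) = (-2 + z)/(4 + z) - 1*12 = (-2 + z)/(4 + z) - 12 = -12 + (-2 + z)/(4 + z))
w(37, -17)*(-52) = ((-50 - 11*37)/(4 + 37))*(-52) = ((-50 - 407)/41)*(-52) = ((1/41)*(-457))*(-52) = -457/41*(-52) = 23764/41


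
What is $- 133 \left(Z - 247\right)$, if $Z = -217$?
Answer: $61712$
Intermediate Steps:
$- 133 \left(Z - 247\right) = - 133 \left(-217 - 247\right) = \left(-133\right) \left(-464\right) = 61712$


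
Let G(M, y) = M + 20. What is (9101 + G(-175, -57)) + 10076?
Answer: 19022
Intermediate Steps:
G(M, y) = 20 + M
(9101 + G(-175, -57)) + 10076 = (9101 + (20 - 175)) + 10076 = (9101 - 155) + 10076 = 8946 + 10076 = 19022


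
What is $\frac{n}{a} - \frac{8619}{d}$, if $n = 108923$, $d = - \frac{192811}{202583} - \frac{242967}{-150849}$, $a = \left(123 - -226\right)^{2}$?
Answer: $- \frac{10693065379937730689}{817513583092274} \approx -13080.0$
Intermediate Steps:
$a = 121801$ ($a = \left(123 + 226\right)^{2} = 349^{2} = 121801$)
$d = \frac{6711879074}{10186480989}$ ($d = \left(-192811\right) \frac{1}{202583} - - \frac{80989}{50283} = - \frac{192811}{202583} + \frac{80989}{50283} = \frac{6711879074}{10186480989} \approx 0.6589$)
$\frac{n}{a} - \frac{8619}{d} = \frac{108923}{121801} - \frac{8619}{\frac{6711879074}{10186480989}} = 108923 \cdot \frac{1}{121801} - \frac{87797279644191}{6711879074} = \frac{108923}{121801} - \frac{87797279644191}{6711879074} = - \frac{10693065379937730689}{817513583092274}$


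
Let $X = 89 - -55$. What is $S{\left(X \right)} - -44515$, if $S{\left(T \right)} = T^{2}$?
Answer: $65251$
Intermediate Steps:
$X = 144$ ($X = 89 + 55 = 144$)
$S{\left(X \right)} - -44515 = 144^{2} - -44515 = 20736 + 44515 = 65251$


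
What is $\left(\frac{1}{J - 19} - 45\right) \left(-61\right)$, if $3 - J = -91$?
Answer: $\frac{205814}{75} \approx 2744.2$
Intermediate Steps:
$J = 94$ ($J = 3 - -91 = 3 + 91 = 94$)
$\left(\frac{1}{J - 19} - 45\right) \left(-61\right) = \left(\frac{1}{94 - 19} - 45\right) \left(-61\right) = \left(\frac{1}{75} - 45\right) \left(-61\right) = \left(- \frac{3374}{75}\right) \left(-61\right) = \frac{205814}{75}$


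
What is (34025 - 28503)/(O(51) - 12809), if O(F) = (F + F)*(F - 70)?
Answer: -5522/14747 ≈ -0.37445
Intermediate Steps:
O(F) = 2*F*(-70 + F) (O(F) = (2*F)*(-70 + F) = 2*F*(-70 + F))
(34025 - 28503)/(O(51) - 12809) = (34025 - 28503)/(2*51*(-70 + 51) - 12809) = 5522/(2*51*(-19) - 12809) = 5522/(-1938 - 12809) = 5522/(-14747) = 5522*(-1/14747) = -5522/14747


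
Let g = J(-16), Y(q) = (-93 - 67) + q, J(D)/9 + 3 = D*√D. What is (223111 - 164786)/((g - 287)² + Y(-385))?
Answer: -13632010625/185474521609 - 21097785600*I/185474521609 ≈ -0.073498 - 0.11375*I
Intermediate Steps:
J(D) = -27 + 9*D^(3/2) (J(D) = -27 + 9*(D*√D) = -27 + 9*D^(3/2))
Y(q) = -160 + q
g = -27 - 576*I (g = -27 + 9*(-16)^(3/2) = -27 + 9*(-64*I) = -27 - 576*I ≈ -27.0 - 576.0*I)
(223111 - 164786)/((g - 287)² + Y(-385)) = (223111 - 164786)/(((-27 - 576*I) - 287)² + (-160 - 385)) = 58325/((-314 - 576*I)² - 545) = 58325/(-545 + (-314 - 576*I)²)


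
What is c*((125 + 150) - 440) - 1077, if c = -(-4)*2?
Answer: -2397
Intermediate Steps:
c = 8 (c = -1*(-8) = 8)
c*((125 + 150) - 440) - 1077 = 8*((125 + 150) - 440) - 1077 = 8*(275 - 440) - 1077 = 8*(-165) - 1077 = -1320 - 1077 = -2397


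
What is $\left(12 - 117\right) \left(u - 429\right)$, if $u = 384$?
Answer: $4725$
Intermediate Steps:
$\left(12 - 117\right) \left(u - 429\right) = \left(12 - 117\right) \left(384 - 429\right) = \left(-105\right) \left(-45\right) = 4725$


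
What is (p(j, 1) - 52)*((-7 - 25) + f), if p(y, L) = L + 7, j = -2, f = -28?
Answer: 2640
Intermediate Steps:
p(y, L) = 7 + L
(p(j, 1) - 52)*((-7 - 25) + f) = ((7 + 1) - 52)*((-7 - 25) - 28) = (8 - 52)*(-32 - 28) = -44*(-60) = 2640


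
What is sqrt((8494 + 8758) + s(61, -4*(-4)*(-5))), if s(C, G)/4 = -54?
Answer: 2*sqrt(4259) ≈ 130.52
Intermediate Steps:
s(C, G) = -216 (s(C, G) = 4*(-54) = -216)
sqrt((8494 + 8758) + s(61, -4*(-4)*(-5))) = sqrt((8494 + 8758) - 216) = sqrt(17252 - 216) = sqrt(17036) = 2*sqrt(4259)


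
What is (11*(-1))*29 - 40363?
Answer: -40682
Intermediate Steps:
(11*(-1))*29 - 40363 = -11*29 - 40363 = -319 - 40363 = -40682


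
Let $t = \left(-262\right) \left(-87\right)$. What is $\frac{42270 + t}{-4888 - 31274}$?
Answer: $- \frac{10844}{6027} \approx -1.7992$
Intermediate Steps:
$t = 22794$
$\frac{42270 + t}{-4888 - 31274} = \frac{42270 + 22794}{-4888 - 31274} = \frac{65064}{-36162} = 65064 \left(- \frac{1}{36162}\right) = - \frac{10844}{6027}$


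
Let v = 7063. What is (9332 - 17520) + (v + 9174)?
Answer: 8049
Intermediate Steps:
(9332 - 17520) + (v + 9174) = (9332 - 17520) + (7063 + 9174) = -8188 + 16237 = 8049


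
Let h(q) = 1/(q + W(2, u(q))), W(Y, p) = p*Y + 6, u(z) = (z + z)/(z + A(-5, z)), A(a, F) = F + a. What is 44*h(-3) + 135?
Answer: 6559/45 ≈ 145.76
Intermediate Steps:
u(z) = 2*z/(-5 + 2*z) (u(z) = (z + z)/(z + (z - 5)) = (2*z)/(z + (-5 + z)) = (2*z)/(-5 + 2*z) = 2*z/(-5 + 2*z))
W(Y, p) = 6 + Y*p (W(Y, p) = Y*p + 6 = 6 + Y*p)
h(q) = 1/(6 + q + 4*q/(-5 + 2*q)) (h(q) = 1/(q + (6 + 2*(2*q/(-5 + 2*q)))) = 1/(q + (6 + 4*q/(-5 + 2*q))) = 1/(6 + q + 4*q/(-5 + 2*q)))
44*h(-3) + 135 = 44*((-5 + 2*(-3))/(-30 + 2*(-3)² + 11*(-3))) + 135 = 44*((-5 - 6)/(-30 + 2*9 - 33)) + 135 = 44*(-11/(-30 + 18 - 33)) + 135 = 44*(-11/(-45)) + 135 = 44*(-1/45*(-11)) + 135 = 44*(11/45) + 135 = 484/45 + 135 = 6559/45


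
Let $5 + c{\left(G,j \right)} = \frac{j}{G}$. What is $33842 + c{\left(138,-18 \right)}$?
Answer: $\frac{778248}{23} \approx 33837.0$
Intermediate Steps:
$c{\left(G,j \right)} = -5 + \frac{j}{G}$
$33842 + c{\left(138,-18 \right)} = 33842 - \left(5 + \frac{18}{138}\right) = 33842 - \frac{118}{23} = \frac{778248}{23}$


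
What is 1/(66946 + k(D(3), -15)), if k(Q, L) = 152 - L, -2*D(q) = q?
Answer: 1/67113 ≈ 1.4900e-5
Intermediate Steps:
D(q) = -q/2
1/(66946 + k(D(3), -15)) = 1/(66946 + (152 - 1*(-15))) = 1/(66946 + (152 + 15)) = 1/(66946 + 167) = 1/67113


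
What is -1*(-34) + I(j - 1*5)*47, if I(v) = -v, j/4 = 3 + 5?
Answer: -1235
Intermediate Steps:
j = 32 (j = 4*(3 + 5) = 4*8 = 32)
-1*(-34) + I(j - 1*5)*47 = -1*(-34) - (32 - 1*5)*47 = 34 - (32 - 5)*47 = 34 - 1*27*47 = 34 - 27*47 = 34 - 1269 = -1235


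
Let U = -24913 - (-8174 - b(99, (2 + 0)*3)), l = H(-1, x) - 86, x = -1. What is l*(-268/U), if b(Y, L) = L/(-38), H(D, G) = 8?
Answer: -99294/79511 ≈ -1.2488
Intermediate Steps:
b(Y, L) = -L/38 (b(Y, L) = L*(-1/38) = -L/38)
l = -78 (l = 8 - 86 = -78)
U = -318044/19 (U = -24913 - (-8174 - (-1)*(2 + 0)*3/38) = -24913 - (-8174 - (-1)*2*3/38) = -24913 - (-8174 - (-1)*6/38) = -24913 - (-8174 - 1*(-3/19)) = -24913 - (-8174 + 3/19) = -24913 - 1*(-155303/19) = -24913 + 155303/19 = -318044/19 ≈ -16739.)
l*(-268/U) = -(-20904)/(-318044/19) = -(-20904)*(-19)/318044 = -78*1273/79511 = -99294/79511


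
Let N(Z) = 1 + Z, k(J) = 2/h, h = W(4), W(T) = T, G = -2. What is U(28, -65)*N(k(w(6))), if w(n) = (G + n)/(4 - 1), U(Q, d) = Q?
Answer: 42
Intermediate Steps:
w(n) = -⅔ + n/3 (w(n) = (-2 + n)/(4 - 1) = (-2 + n)/3 = (-2 + n)*(⅓) = -⅔ + n/3)
h = 4
k(J) = ½ (k(J) = 2/4 = 2*(¼) = ½)
U(28, -65)*N(k(w(6))) = 28*(1 + ½) = 28*(3/2) = 42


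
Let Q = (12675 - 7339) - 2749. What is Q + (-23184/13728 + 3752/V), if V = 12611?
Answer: 9325633861/3606746 ≈ 2585.6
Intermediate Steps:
Q = 2587 (Q = 5336 - 2749 = 2587)
Q + (-23184/13728 + 3752/V) = 2587 + (-23184/13728 + 3752/12611) = 2587 + (-23184*1/13728 + 3752*(1/12611)) = 2587 + (-483/286 + 3752/12611) = 2587 - 5018041/3606746 = 9325633861/3606746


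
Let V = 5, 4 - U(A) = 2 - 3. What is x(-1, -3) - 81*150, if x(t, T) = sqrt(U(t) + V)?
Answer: -12150 + sqrt(10) ≈ -12147.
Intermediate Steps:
U(A) = 5 (U(A) = 4 - (2 - 3) = 4 - 1*(-1) = 4 + 1 = 5)
x(t, T) = sqrt(10) (x(t, T) = sqrt(5 + 5) = sqrt(10))
x(-1, -3) - 81*150 = sqrt(10) - 81*150 = sqrt(10) - 12150 = -12150 + sqrt(10)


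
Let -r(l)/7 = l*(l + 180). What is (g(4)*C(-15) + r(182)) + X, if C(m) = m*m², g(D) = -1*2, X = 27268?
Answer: -427170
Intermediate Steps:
g(D) = -2
r(l) = -7*l*(180 + l) (r(l) = -7*l*(l + 180) = -7*l*(180 + l))
C(m) = m³
(g(4)*C(-15) + r(182)) + X = (-2*(-15)³ - 7*182*(180 + 182)) + 27268 = (-2*(-3375) - 7*182*362) + 27268 = (6750 - 461188) + 27268 = -454438 + 27268 = -427170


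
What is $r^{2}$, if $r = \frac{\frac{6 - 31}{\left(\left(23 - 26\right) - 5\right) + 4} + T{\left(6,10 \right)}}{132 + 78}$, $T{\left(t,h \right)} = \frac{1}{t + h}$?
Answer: $\frac{10201}{11289600} \approx 0.00090357$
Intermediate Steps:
$T{\left(t,h \right)} = \frac{1}{h + t}$
$r = \frac{101}{3360}$ ($r = \frac{\frac{6 - 31}{\left(\left(23 - 26\right) - 5\right) + 4} + \frac{1}{10 + 6}}{132 + 78} = \frac{- \frac{25}{\left(-3 - 5\right) + 4} + \frac{1}{16}}{210} = \left(- \frac{25}{-8 + 4} + \frac{1}{16}\right) \frac{1}{210} = \left(- \frac{25}{-4} + \frac{1}{16}\right) \frac{1}{210} = \left(\left(-25\right) \left(- \frac{1}{4}\right) + \frac{1}{16}\right) \frac{1}{210} = \left(\frac{25}{4} + \frac{1}{16}\right) \frac{1}{210} = \frac{101}{16} \cdot \frac{1}{210} = \frac{101}{3360} \approx 0.03006$)
$r^{2} = \left(\frac{101}{3360}\right)^{2} = \frac{10201}{11289600}$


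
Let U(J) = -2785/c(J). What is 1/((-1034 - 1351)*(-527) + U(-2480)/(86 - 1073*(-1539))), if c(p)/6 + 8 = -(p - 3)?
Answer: 4904756010/6164763305188393 ≈ 7.9561e-7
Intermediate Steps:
c(p) = -30 - 6*p (c(p) = -48 + 6*(-(p - 3)) = -48 + 6*(-(-3 + p)) = -48 + 6*(3 - p) = -48 + (18 - 6*p) = -30 - 6*p)
U(J) = -2785/(-30 - 6*J)
1/((-1034 - 1351)*(-527) + U(-2480)/(86 - 1073*(-1539))) = 1/((-1034 - 1351)*(-527) + (2785/(6*(5 - 2480)))/(86 - 1073*(-1539))) = 1/(-2385*(-527) + ((2785/6)/(-2475))/(86 + 1651347)) = 1/(1256895 + ((2785/6)*(-1/2475))/1651433) = 1/(1256895 - 557/2970*1/1651433) = 1/(1256895 - 557/4904756010) = 1/(6164763305188393/4904756010) = 4904756010/6164763305188393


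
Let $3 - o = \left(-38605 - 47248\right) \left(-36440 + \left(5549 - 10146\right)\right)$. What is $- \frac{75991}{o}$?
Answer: $\frac{75991}{3523149558} \approx 2.1569 \cdot 10^{-5}$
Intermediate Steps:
$o = -3523149558$ ($o = 3 - \left(-38605 - 47248\right) \left(-36440 + \left(5549 - 10146\right)\right) = 3 - - 85853 \left(-36440 + \left(5549 - 10146\right)\right) = 3 - - 85853 \left(-36440 - 4597\right) = 3 - \left(-85853\right) \left(-41037\right) = 3 - 3523149561 = -3523149558$)
$- \frac{75991}{o} = - \frac{75991}{-3523149558} = \left(-75991\right) \left(- \frac{1}{3523149558}\right) = \frac{75991}{3523149558}$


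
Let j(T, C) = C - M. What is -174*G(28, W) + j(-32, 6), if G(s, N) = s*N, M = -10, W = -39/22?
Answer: 95180/11 ≈ 8652.7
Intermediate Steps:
W = -39/22 (W = -39*1/22 = -39/22 ≈ -1.7727)
G(s, N) = N*s
j(T, C) = 10 + C (j(T, C) = C - 1*(-10) = C + 10 = 10 + C)
-174*G(28, W) + j(-32, 6) = -(-3393)*28/11 + (10 + 6) = -174*(-546/11) + 16 = 95004/11 + 16 = 95180/11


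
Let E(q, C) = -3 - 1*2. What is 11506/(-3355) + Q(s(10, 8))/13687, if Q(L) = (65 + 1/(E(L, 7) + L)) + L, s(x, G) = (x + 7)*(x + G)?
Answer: -4275237242/1256535035 ≈ -3.4024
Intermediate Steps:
E(q, C) = -5 (E(q, C) = -3 - 2 = -5)
s(x, G) = (7 + x)*(G + x)
Q(L) = 65 + L + 1/(-5 + L) (Q(L) = (65 + 1/(-5 + L)) + L = 65 + L + 1/(-5 + L))
11506/(-3355) + Q(s(10, 8))/13687 = 11506/(-3355) + ((-324 + (10**2 + 7*8 + 7*10 + 8*10)**2 + 60*(10**2 + 7*8 + 7*10 + 8*10))/(-5 + (10**2 + 7*8 + 7*10 + 8*10)))/13687 = 11506*(-1/3355) + ((-324 + (100 + 56 + 70 + 80)**2 + 60*(100 + 56 + 70 + 80))/(-5 + (100 + 56 + 70 + 80)))*(1/13687) = -1046/305 + ((-324 + 306**2 + 60*306)/(-5 + 306))*(1/13687) = -1046/305 + ((-324 + 93636 + 18360)/301)*(1/13687) = -1046/305 + ((1/301)*111672)*(1/13687) = -1046/305 + (111672/301)*(1/13687) = -1046/305 + 111672/4119787 = -4275237242/1256535035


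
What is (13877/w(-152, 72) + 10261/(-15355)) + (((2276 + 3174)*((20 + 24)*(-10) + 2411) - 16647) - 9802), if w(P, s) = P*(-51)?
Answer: 1275487219950023/119031960 ≈ 1.0716e+7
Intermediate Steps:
w(P, s) = -51*P
(13877/w(-152, 72) + 10261/(-15355)) + (((2276 + 3174)*((20 + 24)*(-10) + 2411) - 16647) - 9802) = (13877/((-51*(-152))) + 10261/(-15355)) + (((2276 + 3174)*((20 + 24)*(-10) + 2411) - 16647) - 9802) = (13877/7752 + 10261*(-1/15355)) + ((5450*(44*(-10) + 2411) - 16647) - 9802) = (13877*(1/7752) - 10261/15355) + ((5450*(-440 + 2411) - 16647) - 9802) = (13877/7752 - 10261/15355) + ((5450*1971 - 16647) - 9802) = 133538063/119031960 + ((10741950 - 16647) - 9802) = 133538063/119031960 + (10725303 - 9802) = 133538063/119031960 + 10715501 = 1275487219950023/119031960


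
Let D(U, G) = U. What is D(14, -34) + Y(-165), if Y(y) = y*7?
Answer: -1141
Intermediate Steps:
Y(y) = 7*y
D(14, -34) + Y(-165) = 14 + 7*(-165) = 14 - 1155 = -1141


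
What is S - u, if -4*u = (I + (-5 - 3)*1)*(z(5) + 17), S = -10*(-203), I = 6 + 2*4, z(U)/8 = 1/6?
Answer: 4115/2 ≈ 2057.5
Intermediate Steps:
z(U) = 4/3 (z(U) = 8/6 = 8*(⅙) = 4/3)
I = 14 (I = 6 + 8 = 14)
S = 2030
u = -55/2 (u = -(14 + (-5 - 3)*1)*(4/3 + 17)/4 = -(14 - 8*1)*55/(4*3) = -(14 - 8)*55/(4*3) = -3*55/(2*3) = -¼*110 = -55/2 ≈ -27.500)
S - u = 2030 - 1*(-55/2) = 2030 + 55/2 = 4115/2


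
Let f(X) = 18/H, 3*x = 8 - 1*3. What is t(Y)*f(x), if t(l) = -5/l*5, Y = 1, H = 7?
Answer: -450/7 ≈ -64.286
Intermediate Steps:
x = 5/3 (x = (8 - 1*3)/3 = (8 - 3)/3 = (⅓)*5 = 5/3 ≈ 1.6667)
t(l) = -25/l
f(X) = 18/7
t(Y)*f(x) = -25/1*(18/7) = -25*1*(18/7) = -25*18/7 = -450/7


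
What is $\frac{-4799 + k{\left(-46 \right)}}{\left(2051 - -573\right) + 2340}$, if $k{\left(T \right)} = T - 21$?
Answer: $- \frac{2433}{2482} \approx -0.98026$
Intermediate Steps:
$k{\left(T \right)} = -21 + T$
$\frac{-4799 + k{\left(-46 \right)}}{\left(2051 - -573\right) + 2340} = \frac{-4799 - 67}{\left(2051 - -573\right) + 2340} = \frac{-4799 - 67}{\left(2051 + 573\right) + 2340} = - \frac{4866}{2624 + 2340} = - \frac{4866}{4964} = \left(-4866\right) \frac{1}{4964} = - \frac{2433}{2482}$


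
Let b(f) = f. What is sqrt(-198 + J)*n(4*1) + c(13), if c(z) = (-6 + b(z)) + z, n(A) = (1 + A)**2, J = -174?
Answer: 20 + 50*I*sqrt(93) ≈ 20.0 + 482.18*I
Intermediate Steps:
c(z) = -6 + 2*z (c(z) = (-6 + z) + z = -6 + 2*z)
sqrt(-198 + J)*n(4*1) + c(13) = sqrt(-198 - 174)*(1 + 4*1)**2 + (-6 + 2*13) = sqrt(-372)*(1 + 4)**2 + (-6 + 26) = (2*I*sqrt(93))*5**2 + 20 = (2*I*sqrt(93))*25 + 20 = 50*I*sqrt(93) + 20 = 20 + 50*I*sqrt(93)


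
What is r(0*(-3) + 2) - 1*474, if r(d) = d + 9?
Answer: -463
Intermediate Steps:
r(d) = 9 + d
r(0*(-3) + 2) - 1*474 = (9 + (0*(-3) + 2)) - 1*474 = (9 + (0 + 2)) - 474 = (9 + 2) - 474 = 11 - 474 = -463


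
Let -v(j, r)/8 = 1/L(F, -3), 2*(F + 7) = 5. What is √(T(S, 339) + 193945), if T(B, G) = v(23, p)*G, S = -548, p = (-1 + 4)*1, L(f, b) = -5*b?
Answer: √4844105/5 ≈ 440.19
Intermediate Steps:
F = -9/2 (F = -7 + (½)*5 = -7 + 5/2 = -9/2 ≈ -4.5000)
p = 3 (p = 3*1 = 3)
v(j, r) = -8/15 (v(j, r) = -8/((-5*(-3))) = -8/15)
T(B, G) = -8*G/15
√(T(S, 339) + 193945) = √(-8/15*339 + 193945) = √(-904/5 + 193945) = √(968821/5) = √4844105/5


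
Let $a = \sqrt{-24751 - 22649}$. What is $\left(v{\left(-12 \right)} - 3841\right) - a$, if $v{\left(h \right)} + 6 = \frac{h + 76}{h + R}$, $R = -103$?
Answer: $- \frac{442469}{115} - 10 i \sqrt{474} \approx -3847.6 - 217.72 i$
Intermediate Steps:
$v{\left(h \right)} = -6 + \frac{76 + h}{-103 + h}$ ($v{\left(h \right)} = -6 + \frac{h + 76}{h - 103} = -6 + \frac{76 + h}{-103 + h}$)
$a = 10 i \sqrt{474}$ ($a = \sqrt{-47400} = 10 i \sqrt{474} \approx 217.72 i$)
$\left(v{\left(-12 \right)} - 3841\right) - a = \left(\frac{694 - -60}{-103 - 12} - 3841\right) - 10 i \sqrt{474} = \left(\frac{694 + 60}{-115} - 3841\right) - 10 i \sqrt{474} = \left(\left(- \frac{1}{115}\right) 754 - 3841\right) - 10 i \sqrt{474} = \left(- \frac{754}{115} - 3841\right) - 10 i \sqrt{474} = - \frac{442469}{115} - 10 i \sqrt{474}$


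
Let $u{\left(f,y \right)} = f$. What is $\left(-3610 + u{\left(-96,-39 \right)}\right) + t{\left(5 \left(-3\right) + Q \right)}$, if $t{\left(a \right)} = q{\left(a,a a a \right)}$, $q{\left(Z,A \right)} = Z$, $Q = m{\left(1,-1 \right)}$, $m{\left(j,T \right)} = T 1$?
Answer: $-3722$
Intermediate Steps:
$m{\left(j,T \right)} = T$
$Q = -1$
$t{\left(a \right)} = a$
$\left(-3610 + u{\left(-96,-39 \right)}\right) + t{\left(5 \left(-3\right) + Q \right)} = \left(-3610 - 96\right) + \left(5 \left(-3\right) - 1\right) = -3706 - 16 = -3722$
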